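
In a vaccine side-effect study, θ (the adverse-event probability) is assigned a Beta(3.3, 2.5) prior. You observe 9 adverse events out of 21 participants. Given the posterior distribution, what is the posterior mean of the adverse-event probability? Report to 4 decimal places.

The Beta prior is conjugate to a Binomial/Bernoulli likelihood; the update adds successes to α and failures to β.
Posterior: Beta(α+k, β+n−k) = Beta(3.3+9, 2.5+12) = Beta(12.3, 14.5).
Posterior mean = α/(α+β) = 12.3/26.8 = 0.4590.

0.4590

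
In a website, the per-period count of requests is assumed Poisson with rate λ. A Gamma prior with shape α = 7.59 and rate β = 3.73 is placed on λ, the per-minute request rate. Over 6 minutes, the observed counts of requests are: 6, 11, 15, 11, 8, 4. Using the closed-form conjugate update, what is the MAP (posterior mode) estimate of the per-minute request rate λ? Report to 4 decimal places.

With a Gamma(shape α, rate β) prior, the Poisson likelihood is conjugate: the posterior is Gamma(α + ΣXᵢ, β + n).
Sum of counts S = 55 over n = 6 minutes.
Posterior: Gamma(α+S, β+n) = Gamma(7.59+55, 3.73+6) = Gamma(62.59, 9.73).
Mode of Gamma(α,β) for α≥1 is (α−1)/β = 61.59/9.73 = 6.3299.

6.3299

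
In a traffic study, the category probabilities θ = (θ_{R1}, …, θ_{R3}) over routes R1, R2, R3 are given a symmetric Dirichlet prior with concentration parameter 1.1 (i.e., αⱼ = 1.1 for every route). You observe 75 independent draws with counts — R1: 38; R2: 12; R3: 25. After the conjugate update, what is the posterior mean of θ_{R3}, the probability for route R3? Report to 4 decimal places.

0.3333

The Dirichlet prior is conjugate to the Multinomial likelihood: each posterior αⱼ = prior αⱼ + observed count nⱼ.
Posterior concentration: (39.1, 13.1, 26.1), total = 78.3.
E[θ_{R3}|data] = α_{R3}/Σα = 26.1/78.3 = 0.3333.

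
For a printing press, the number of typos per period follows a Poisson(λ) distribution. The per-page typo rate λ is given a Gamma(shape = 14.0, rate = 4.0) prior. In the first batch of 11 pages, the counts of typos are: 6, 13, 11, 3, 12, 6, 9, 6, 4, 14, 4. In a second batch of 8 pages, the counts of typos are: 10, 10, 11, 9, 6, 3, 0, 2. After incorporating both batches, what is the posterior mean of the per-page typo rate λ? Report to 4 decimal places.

6.6522

With a Gamma(shape α, rate β) prior, the Poisson likelihood is conjugate: the posterior is Gamma(α + ΣXᵢ, β + n).
Batch 1: sum of counts S = 88 over n = 11 pages.
After batch 1: Gamma(α+S, β+n) = Gamma(14.0+88, 4.0+11) = Gamma(102.0, 15.0).
Batch 2: sum of counts S = 51 over n = 8 pages.
After batch 2: Gamma(α+S, β+n) = Gamma(102.0+51, 15.0+8) = Gamma(153.0, 23.0).
Posterior mean = α/β = 153.0/23.0 = 6.6522.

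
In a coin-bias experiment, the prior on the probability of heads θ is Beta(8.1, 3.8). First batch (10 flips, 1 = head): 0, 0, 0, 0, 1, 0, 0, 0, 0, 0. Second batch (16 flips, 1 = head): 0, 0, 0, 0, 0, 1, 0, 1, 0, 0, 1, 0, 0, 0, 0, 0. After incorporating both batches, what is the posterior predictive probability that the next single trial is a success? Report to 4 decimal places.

The Beta prior is conjugate to a Binomial/Bernoulli likelihood; the update adds successes to α and failures to β.
After batch 1: Beta(8.1+1, 3.8+9) = Beta(9.1, 12.8).
After batch 2: Beta(9.1+3, 12.8+13) = Beta(12.1, 25.8).
For a single future Bernoulli trial, P(success | data) = α/(α+β) = 0.3193.

0.3193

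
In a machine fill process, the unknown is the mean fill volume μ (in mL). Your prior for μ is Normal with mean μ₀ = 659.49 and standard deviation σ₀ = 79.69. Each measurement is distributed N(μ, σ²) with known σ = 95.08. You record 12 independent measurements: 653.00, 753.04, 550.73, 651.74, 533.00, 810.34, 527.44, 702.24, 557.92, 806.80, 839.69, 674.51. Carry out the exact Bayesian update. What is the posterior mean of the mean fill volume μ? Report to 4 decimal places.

670.4089

For Normal data with known variance σ², a Normal(μ₀, σ₀²) prior on μ is conjugate. Posterior precision = 1/σ₀² + n/σ²; posterior mean is the precision-weighted average of μ₀ and x̄.
Σxᵢ = 653.00 + 753.04 + 550.73 + 651.74 + 533.00 + 810.34 + 527.44 + 702.24 + 557.92 + 806.80 + 839.69 + 674.51 = 8060.45, so n·x̄ = 8060.45.
σ₀² = 79.69² = 6350.4961, σ² = 95.08² = 9040.2064; σ² + n·σ₀² = 9040.2064 + 12·6350.4961 = 85246.1596.
Posterior mean = (μ₀/σ₀² + n·x̄/σ²)/(1/σ₀² + n/σ²) = (σ²·μ₀ + σ₀²·n·x̄)/(σ² + n·σ₀²) = (9040.2064·659.49 + 6350.4961·8060.45)/85246.1596 = 57149782.007981/85246.1596 = 670.4089.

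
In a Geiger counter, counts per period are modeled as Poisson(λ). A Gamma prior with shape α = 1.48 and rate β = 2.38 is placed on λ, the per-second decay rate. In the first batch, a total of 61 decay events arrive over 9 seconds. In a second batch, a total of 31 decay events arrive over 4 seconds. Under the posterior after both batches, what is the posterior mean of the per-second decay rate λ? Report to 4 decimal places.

With a Gamma(shape α, rate β) prior, the Poisson likelihood is conjugate: the posterior is Gamma(α + ΣXᵢ, β + n).
After batch 1: Gamma(α+S, β+n) = Gamma(1.48+61, 2.38+9) = Gamma(62.48, 11.38).
After batch 2: Gamma(α+S, β+n) = Gamma(62.48+31, 11.38+4) = Gamma(93.48, 15.38).
Posterior mean = α/β = 93.48/15.38 = 6.0780.

6.0780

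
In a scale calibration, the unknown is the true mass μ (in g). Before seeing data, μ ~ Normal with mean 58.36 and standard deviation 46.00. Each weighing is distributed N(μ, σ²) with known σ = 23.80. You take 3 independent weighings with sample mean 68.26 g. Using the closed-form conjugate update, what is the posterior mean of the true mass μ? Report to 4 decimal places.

For Normal data with known variance σ², a Normal(μ₀, σ₀²) prior on μ is conjugate. Posterior precision = 1/σ₀² + n/σ²; posterior mean is the precision-weighted average of μ₀ and x̄.
n·x̄ = 3·68.26 = 204.78.
σ₀² = 46.00² = 2116, σ² = 23.80² = 566.44; σ² + n·σ₀² = 566.44 + 3·2116 = 6914.44.
Posterior mean = (μ₀/σ₀² + n·x̄/σ²)/(1/σ₀² + n/σ²) = (σ²·μ₀ + σ₀²·n·x̄)/(σ² + n·σ₀²) = (566.44·58.36 + 2116·204.78)/6914.44 = 466371.9184/6914.44 = 67.4490.

67.4490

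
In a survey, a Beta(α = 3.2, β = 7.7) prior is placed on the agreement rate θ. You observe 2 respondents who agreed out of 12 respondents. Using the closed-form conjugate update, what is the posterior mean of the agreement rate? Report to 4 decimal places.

0.2271

The Beta prior is conjugate to a Binomial/Bernoulli likelihood; the update adds successes to α and failures to β.
Posterior: Beta(α+k, β+n−k) = Beta(3.2+2, 7.7+10) = Beta(5.2, 17.7).
Posterior mean = α/(α+β) = 5.2/22.9 = 0.2271.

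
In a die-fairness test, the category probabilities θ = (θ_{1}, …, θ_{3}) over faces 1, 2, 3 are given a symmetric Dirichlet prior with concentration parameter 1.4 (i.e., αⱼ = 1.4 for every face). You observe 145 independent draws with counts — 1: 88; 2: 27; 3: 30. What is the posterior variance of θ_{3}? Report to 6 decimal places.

0.001106

The Dirichlet prior is conjugate to the Multinomial likelihood: each posterior αⱼ = prior αⱼ + observed count nⱼ.
Posterior concentration: (89.4, 28.4, 31.4), total = 149.2.
Var[θ_j] = α_j(Σα−α_j)/((Σα)²(Σα+1)) = 31.4·117.8/(149.2²·150.2) = 0.001106.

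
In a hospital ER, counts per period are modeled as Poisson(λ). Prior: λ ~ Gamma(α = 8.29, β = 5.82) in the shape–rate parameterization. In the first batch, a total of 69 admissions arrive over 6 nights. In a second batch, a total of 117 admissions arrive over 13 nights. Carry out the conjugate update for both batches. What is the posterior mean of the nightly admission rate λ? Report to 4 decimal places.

7.8280

With a Gamma(shape α, rate β) prior, the Poisson likelihood is conjugate: the posterior is Gamma(α + ΣXᵢ, β + n).
After batch 1: Gamma(α+S, β+n) = Gamma(8.29+69, 5.82+6) = Gamma(77.29, 11.82).
After batch 2: Gamma(α+S, β+n) = Gamma(77.29+117, 11.82+13) = Gamma(194.29, 24.82).
Posterior mean = α/β = 194.29/24.82 = 7.8280.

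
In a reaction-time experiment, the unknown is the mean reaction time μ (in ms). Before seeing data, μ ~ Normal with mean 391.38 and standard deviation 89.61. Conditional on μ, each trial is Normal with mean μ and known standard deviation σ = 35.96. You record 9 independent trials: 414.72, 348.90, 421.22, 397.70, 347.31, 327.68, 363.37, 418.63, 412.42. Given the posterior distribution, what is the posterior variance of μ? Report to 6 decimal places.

For Normal data with known variance σ², a Normal(μ₀, σ₀²) prior on μ is conjugate. Posterior precision = 1/σ₀² + n/σ²; posterior mean is the precision-weighted average of μ₀ and x̄.
σ₀² = 89.61² = 8029.9521, σ² = 35.96² = 1293.1216; σ² + n·σ₀² = 1293.1216 + 9·8029.9521 = 73562.6905.
Posterior precision = 1/σ₀² + n/σ² = 1/8029.9521 + 9/1293.1216 = (σ² + n·σ₀²)/(σ₀²σ²) = 73562.6905/(8029.9521·1293.1216); posterior variance σₙ² = σ₀²σ²/(σ² + n·σ₀²) = 8029.9521·1293.1216/73562.6905 = 141.154496.

141.154496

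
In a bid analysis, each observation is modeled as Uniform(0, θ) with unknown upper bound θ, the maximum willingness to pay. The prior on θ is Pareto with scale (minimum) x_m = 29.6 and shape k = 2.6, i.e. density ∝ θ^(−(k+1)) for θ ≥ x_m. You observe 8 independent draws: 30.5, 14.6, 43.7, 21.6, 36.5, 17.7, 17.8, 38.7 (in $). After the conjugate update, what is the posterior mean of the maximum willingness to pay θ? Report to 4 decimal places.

A Pareto(scale x_m, shape k) prior on the upper bound θ of Uniform(0, θ) is conjugate: posterior is Pareto(max(x_m, max xᵢ), k + n).
Sample maximum = 43.7; prior scale x_m = 29.6 → posterior scale = max = 43.7.
Posterior shape = 2.6 + 8 = 10.6.
E[θ|data] = k·x_m/(k−1) = 10.6·43.7/9.6 = 48.2521.

48.2521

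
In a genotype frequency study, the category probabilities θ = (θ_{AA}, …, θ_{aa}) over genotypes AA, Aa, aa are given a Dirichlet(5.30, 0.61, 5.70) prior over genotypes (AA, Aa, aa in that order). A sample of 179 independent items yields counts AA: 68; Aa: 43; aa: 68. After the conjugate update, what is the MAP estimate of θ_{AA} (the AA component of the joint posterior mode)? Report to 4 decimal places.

0.3854

The Dirichlet prior is conjugate to the Multinomial likelihood: each posterior αⱼ = prior αⱼ + observed count nⱼ.
Posterior concentration: (73.30, 43.61, 73.70), total = 190.61.
Joint mode component: (α_{AA}−1)/(Σα−K) = 72.30/187.61 = 0.3854.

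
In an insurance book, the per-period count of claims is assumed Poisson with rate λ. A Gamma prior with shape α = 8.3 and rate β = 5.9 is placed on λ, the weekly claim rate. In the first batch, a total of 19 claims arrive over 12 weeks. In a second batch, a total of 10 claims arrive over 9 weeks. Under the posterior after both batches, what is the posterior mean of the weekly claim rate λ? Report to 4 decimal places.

1.3866

With a Gamma(shape α, rate β) prior, the Poisson likelihood is conjugate: the posterior is Gamma(α + ΣXᵢ, β + n).
After batch 1: Gamma(α+S, β+n) = Gamma(8.3+19, 5.9+12) = Gamma(27.3, 17.9).
After batch 2: Gamma(α+S, β+n) = Gamma(27.3+10, 17.9+9) = Gamma(37.3, 26.9).
Posterior mean = α/β = 37.3/26.9 = 1.3866.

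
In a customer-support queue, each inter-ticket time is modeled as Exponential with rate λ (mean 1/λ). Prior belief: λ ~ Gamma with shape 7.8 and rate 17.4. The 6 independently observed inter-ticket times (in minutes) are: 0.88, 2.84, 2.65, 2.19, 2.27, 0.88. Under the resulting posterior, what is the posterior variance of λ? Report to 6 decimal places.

With a Gamma(shape α, rate β) prior on the exponential rate λ, the posterior after n observations with total T = Σxᵢ is Gamma(α+n, β+T).
Sum of observations T = 11.71 minutes; n = 6.
Posterior: Gamma(7.8+6, 17.4+11.71) = Gamma(13.8, 29.11).
Var = α/β² = 0.016285.

0.016285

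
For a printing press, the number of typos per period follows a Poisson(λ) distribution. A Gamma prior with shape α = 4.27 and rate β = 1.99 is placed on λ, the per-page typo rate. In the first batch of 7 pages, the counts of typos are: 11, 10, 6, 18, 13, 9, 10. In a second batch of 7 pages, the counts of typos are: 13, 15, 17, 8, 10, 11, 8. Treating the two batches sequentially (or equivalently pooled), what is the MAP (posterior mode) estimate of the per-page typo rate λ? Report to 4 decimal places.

10.1482

With a Gamma(shape α, rate β) prior, the Poisson likelihood is conjugate: the posterior is Gamma(α + ΣXᵢ, β + n).
Batch 1: sum of counts S = 77 over n = 7 pages.
After batch 1: Gamma(α+S, β+n) = Gamma(4.27+77, 1.99+7) = Gamma(81.27, 8.99).
Batch 2: sum of counts S = 82 over n = 7 pages.
After batch 2: Gamma(α+S, β+n) = Gamma(81.27+82, 8.99+7) = Gamma(163.27, 15.99).
Mode of Gamma(α,β) for α≥1 is (α−1)/β = 162.27/15.99 = 10.1482.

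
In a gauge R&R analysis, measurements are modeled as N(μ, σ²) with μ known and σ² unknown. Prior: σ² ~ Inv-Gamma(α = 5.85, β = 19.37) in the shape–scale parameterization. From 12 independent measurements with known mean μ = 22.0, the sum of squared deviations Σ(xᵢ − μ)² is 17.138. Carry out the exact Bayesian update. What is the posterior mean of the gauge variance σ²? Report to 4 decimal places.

2.5750

With known mean μ and an Inverse-Gamma(α, β) prior on σ², the Normal likelihood is conjugate: posterior is Inv-Gamma(α + n/2, β + Σ(xᵢ−μ)²/2).
Posterior: Inv-Gamma(5.85 + 12/2, 19.37 + 17.138/2) = Inv-Gamma(11.85, 27.9390).
E[σ²|data] = β/(α−1) = 27.9390/10.85 = 2.5750.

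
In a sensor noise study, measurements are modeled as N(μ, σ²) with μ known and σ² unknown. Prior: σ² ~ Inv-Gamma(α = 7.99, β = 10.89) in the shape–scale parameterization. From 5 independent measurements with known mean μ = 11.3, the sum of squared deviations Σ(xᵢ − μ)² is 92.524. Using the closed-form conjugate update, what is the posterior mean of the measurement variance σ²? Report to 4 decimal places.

With known mean μ and an Inverse-Gamma(α, β) prior on σ², the Normal likelihood is conjugate: posterior is Inv-Gamma(α + n/2, β + Σ(xᵢ−μ)²/2).
Posterior: Inv-Gamma(7.99 + 5/2, 10.89 + 92.524/2) = Inv-Gamma(10.49, 57.1520).
E[σ²|data] = β/(α−1) = 57.1520/9.49 = 6.0223.

6.0223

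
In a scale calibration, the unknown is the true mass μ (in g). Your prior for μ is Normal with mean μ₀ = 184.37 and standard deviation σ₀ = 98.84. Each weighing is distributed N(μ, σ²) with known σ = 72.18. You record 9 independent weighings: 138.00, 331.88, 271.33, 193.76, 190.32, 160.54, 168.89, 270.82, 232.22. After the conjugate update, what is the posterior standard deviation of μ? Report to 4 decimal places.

For Normal data with known variance σ², a Normal(μ₀, σ₀²) prior on μ is conjugate. Posterior precision = 1/σ₀² + n/σ²; posterior mean is the precision-weighted average of μ₀ and x̄.
σ₀² = 98.84² = 9769.3456, σ² = 72.18² = 5209.9524; σ² + n·σ₀² = 5209.9524 + 9·9769.3456 = 93134.0628.
Posterior precision = 1/σ₀² + n/σ² = 1/9769.3456 + 9/5209.9524 = (σ² + n·σ₀²)/(σ₀²σ²) = 93134.0628/(9769.3456·5209.9524); posterior variance σₙ² = σ₀²σ²/(σ² + n·σ₀²) = 9769.3456·5209.9524/93134.0628 = 546.500647.
Posterior SD = √σₙ² = √(9769.3456·5209.9524/93134.0628) = 23.3774.

23.3774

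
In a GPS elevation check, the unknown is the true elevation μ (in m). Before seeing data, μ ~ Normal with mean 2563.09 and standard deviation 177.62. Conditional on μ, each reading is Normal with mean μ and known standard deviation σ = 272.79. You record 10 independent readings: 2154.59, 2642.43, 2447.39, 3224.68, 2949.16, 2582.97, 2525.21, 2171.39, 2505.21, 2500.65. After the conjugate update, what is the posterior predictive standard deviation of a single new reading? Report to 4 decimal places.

283.6117

For Normal data with known variance σ², a Normal(μ₀, σ₀²) prior on μ is conjugate. Posterior precision = 1/σ₀² + n/σ²; posterior mean is the precision-weighted average of μ₀ and x̄.
σ₀² = 177.62² = 31548.8644, σ² = 272.79² = 74414.3841; σ² + n·σ₀² = 74414.3841 + 10·31548.8644 = 389903.0281.
Posterior precision = 1/σ₀² + n/σ² = 1/31548.8644 + 10/74414.3841 = (σ² + n·σ₀²)/(σ₀²σ²) = 389903.0281/(31548.8644·74414.3841); posterior variance σₙ² = σ₀²σ²/(σ² + n·σ₀²) = 31548.8644·74414.3841/389903.0281 = 6021.213338.
Predictive variance for one new observation = σₙ² + σ² = 31548.8644·74414.3841/389903.0281 + 74414.3841 = σ²·(σ₀² + 389903.0281)/389903.0281 = 74414.3841·421451.8925/389903.0281 = 80435.597438; SD = √(74414.3841·421451.8925/389903.0281) = 283.6117.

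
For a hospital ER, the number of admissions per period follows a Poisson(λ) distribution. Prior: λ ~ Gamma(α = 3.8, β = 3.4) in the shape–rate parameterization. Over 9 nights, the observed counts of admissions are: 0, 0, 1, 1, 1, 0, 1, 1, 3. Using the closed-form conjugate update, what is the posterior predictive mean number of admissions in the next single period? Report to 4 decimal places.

With a Gamma(shape α, rate β) prior, the Poisson likelihood is conjugate: the posterior is Gamma(α + ΣXᵢ, β + n).
Sum of counts S = 8 over n = 9 nights.
Posterior: Gamma(α+S, β+n) = Gamma(3.8+8, 3.4+9) = Gamma(11.8, 12.4).
The predictive distribution for one future period is NegBinom with mean α/β = 0.9516.

0.9516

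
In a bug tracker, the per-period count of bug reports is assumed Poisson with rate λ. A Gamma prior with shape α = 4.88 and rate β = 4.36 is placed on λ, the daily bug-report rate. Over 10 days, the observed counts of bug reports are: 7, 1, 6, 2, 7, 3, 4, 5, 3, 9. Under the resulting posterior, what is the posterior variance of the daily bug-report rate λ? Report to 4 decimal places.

0.2516

With a Gamma(shape α, rate β) prior, the Poisson likelihood is conjugate: the posterior is Gamma(α + ΣXᵢ, β + n).
Sum of counts S = 47 over n = 10 days.
Posterior: Gamma(α+S, β+n) = Gamma(4.88+47, 4.36+10) = Gamma(51.88, 14.36).
Var = α/β² = 51.88/14.36² = 0.2516.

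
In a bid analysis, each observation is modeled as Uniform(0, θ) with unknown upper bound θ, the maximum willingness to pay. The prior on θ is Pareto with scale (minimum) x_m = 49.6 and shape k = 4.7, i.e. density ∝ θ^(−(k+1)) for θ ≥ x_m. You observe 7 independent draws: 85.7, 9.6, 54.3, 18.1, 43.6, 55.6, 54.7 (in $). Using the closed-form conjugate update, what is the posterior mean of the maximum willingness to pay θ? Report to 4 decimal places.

A Pareto(scale x_m, shape k) prior on the upper bound θ of Uniform(0, θ) is conjugate: posterior is Pareto(max(x_m, max xᵢ), k + n).
Sample maximum = 85.7; prior scale x_m = 49.6 → posterior scale = max = 85.7.
Posterior shape = 4.7 + 7 = 11.7.
E[θ|data] = k·x_m/(k−1) = 11.7·85.7/10.7 = 93.7093.

93.7093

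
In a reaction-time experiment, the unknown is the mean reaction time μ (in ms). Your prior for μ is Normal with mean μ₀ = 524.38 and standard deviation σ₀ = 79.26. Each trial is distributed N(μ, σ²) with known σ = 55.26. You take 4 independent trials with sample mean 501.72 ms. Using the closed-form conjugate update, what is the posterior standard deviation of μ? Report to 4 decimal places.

26.0902

For Normal data with known variance σ², a Normal(μ₀, σ₀²) prior on μ is conjugate. Posterior precision = 1/σ₀² + n/σ²; posterior mean is the precision-weighted average of μ₀ and x̄.
σ₀² = 79.26² = 6282.1476, σ² = 55.26² = 3053.6676; σ² + n·σ₀² = 3053.6676 + 4·6282.1476 = 28182.258.
Posterior precision = 1/σ₀² + n/σ² = 1/6282.1476 + 4/3053.6676 = (σ² + n·σ₀²)/(σ₀²σ²) = 28182.258/(6282.1476·3053.6676); posterior variance σₙ² = σ₀²σ²/(σ² + n·σ₀²) = 6282.1476·3053.6676/28182.258 = 680.697430.
Posterior SD = √σₙ² = √(6282.1476·3053.6676/28182.258) = 26.0902.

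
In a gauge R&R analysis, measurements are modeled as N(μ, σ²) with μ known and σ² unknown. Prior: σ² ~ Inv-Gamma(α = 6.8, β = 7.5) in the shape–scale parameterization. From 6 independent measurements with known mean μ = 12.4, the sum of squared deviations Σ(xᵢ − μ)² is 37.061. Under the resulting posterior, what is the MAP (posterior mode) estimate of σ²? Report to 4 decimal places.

2.4102

With known mean μ and an Inverse-Gamma(α, β) prior on σ², the Normal likelihood is conjugate: posterior is Inv-Gamma(α + n/2, β + Σ(xᵢ−μ)²/2).
Posterior: Inv-Gamma(6.8 + 6/2, 7.5 + 37.061/2) = Inv-Gamma(9.80, 26.0305).
Mode = β/(α+1) = 26.0305/10.80 = 2.4102.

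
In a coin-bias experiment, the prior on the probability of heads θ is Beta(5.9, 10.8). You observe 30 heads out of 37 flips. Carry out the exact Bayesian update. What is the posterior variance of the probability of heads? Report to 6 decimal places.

The Beta prior is conjugate to a Binomial/Bernoulli likelihood; the update adds successes to α and failures to β.
Posterior: Beta(α+k, β+n−k) = Beta(5.9+30, 10.8+7) = Beta(35.9, 17.8).
Var = αβ/((α+β)²(α+β+1)) = 35.9·17.8/(53.7²·54.7) = 0.004051.

0.004051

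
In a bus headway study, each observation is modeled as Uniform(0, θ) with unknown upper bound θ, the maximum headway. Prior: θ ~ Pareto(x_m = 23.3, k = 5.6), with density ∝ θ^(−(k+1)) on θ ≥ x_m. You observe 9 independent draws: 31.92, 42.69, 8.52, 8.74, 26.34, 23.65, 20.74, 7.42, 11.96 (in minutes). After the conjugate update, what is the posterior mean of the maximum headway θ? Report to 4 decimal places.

A Pareto(scale x_m, shape k) prior on the upper bound θ of Uniform(0, θ) is conjugate: posterior is Pareto(max(x_m, max xᵢ), k + n).
Sample maximum = 42.69; prior scale x_m = 23.3 → posterior scale = max = 42.69.
Posterior shape = 5.6 + 9 = 14.6.
E[θ|data] = k·x_m/(k−1) = 14.6·42.69/13.6 = 45.8290.

45.8290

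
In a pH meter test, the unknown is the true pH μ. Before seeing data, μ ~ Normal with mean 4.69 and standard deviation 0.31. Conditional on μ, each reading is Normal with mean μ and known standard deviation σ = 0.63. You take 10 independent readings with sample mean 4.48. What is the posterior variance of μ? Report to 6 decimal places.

0.028089

For Normal data with known variance σ², a Normal(μ₀, σ₀²) prior on μ is conjugate. Posterior precision = 1/σ₀² + n/σ²; posterior mean is the precision-weighted average of μ₀ and x̄.
σ₀² = 0.31² = 0.0961, σ² = 0.63² = 0.3969; σ² + n·σ₀² = 0.3969 + 10·0.0961 = 1.3579.
Posterior precision = 1/σ₀² + n/σ² = 1/0.0961 + 10/0.3969 = (σ² + n·σ₀²)/(σ₀²σ²) = 1.3579/(0.0961·0.3969); posterior variance σₙ² = σ₀²σ²/(σ² + n·σ₀²) = 0.0961·0.3969/1.3579 = 0.028089.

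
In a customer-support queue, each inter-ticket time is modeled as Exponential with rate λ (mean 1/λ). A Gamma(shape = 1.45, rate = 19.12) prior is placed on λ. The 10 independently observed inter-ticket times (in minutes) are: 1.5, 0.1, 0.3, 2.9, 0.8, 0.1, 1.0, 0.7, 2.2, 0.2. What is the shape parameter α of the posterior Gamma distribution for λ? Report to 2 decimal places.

11.45

With a Gamma(shape α, rate β) prior on the exponential rate λ, the posterior after n observations with total T = Σxᵢ is Gamma(α+n, β+T).
Sum of observations T = 9.8 minutes; n = 10.
Posterior: Gamma(1.45+10, 19.12+9.8) = Gamma(11.45, 28.92).
Posterior α = 11.45.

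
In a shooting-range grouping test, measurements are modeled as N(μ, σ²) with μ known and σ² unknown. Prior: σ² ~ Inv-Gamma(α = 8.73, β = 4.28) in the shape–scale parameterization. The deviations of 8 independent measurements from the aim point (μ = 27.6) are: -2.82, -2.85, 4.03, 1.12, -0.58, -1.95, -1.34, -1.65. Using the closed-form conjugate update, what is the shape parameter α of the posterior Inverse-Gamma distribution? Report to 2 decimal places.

With known mean μ and an Inverse-Gamma(α, β) prior on σ², the Normal likelihood is conjugate: posterior is Inv-Gamma(α + n/2, β + Σ(xᵢ−μ)²/2).
Σ(xᵢ−μ)² = (-2.82)² + (-2.85)² + (4.03)² + (1.12)² + (-0.58)² + (-1.95)² + (-1.34)² + (-1.65)² = 42.2272.
Posterior: Inv-Gamma(8.73 + 8/2, 4.28 + 42.2272/2) = Inv-Gamma(12.73, 25.39360).
Posterior α = 12.73.

12.73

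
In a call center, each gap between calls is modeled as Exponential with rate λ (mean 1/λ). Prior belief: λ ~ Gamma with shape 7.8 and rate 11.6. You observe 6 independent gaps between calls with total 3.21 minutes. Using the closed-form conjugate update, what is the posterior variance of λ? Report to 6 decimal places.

With a Gamma(shape α, rate β) prior on the exponential rate λ, the posterior after n observations with total T = Σxᵢ is Gamma(α+n, β+T).
Posterior: Gamma(7.8+6, 11.6+3.21) = Gamma(13.8, 14.81).
Var = α/β² = 0.062917.

0.062917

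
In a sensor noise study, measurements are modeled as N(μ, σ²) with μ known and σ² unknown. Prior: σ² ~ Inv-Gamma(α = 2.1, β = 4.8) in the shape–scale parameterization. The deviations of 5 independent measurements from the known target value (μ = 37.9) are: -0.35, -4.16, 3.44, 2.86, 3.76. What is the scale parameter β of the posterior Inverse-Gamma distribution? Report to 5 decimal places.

30.58945

With known mean μ and an Inverse-Gamma(α, β) prior on σ², the Normal likelihood is conjugate: posterior is Inv-Gamma(α + n/2, β + Σ(xᵢ−μ)²/2).
Σ(xᵢ−μ)² = (-0.35)² + (-4.16)² + (3.44)² + (2.86)² + (3.76)² = 51.5789.
Posterior: Inv-Gamma(2.1 + 5/2, 4.8 + 51.5789/2) = Inv-Gamma(4.60, 30.58945).
Posterior β = 30.58945.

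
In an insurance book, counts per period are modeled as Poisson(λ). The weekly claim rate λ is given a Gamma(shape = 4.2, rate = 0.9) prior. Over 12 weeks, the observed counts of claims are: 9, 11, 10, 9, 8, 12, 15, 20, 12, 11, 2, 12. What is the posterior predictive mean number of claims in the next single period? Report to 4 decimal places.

With a Gamma(shape α, rate β) prior, the Poisson likelihood is conjugate: the posterior is Gamma(α + ΣXᵢ, β + n).
Sum of counts S = 131 over n = 12 weeks.
Posterior: Gamma(α+S, β+n) = Gamma(4.2+131, 0.9+12) = Gamma(135.2, 12.9).
The predictive distribution for one future period is NegBinom with mean α/β = 10.4806.

10.4806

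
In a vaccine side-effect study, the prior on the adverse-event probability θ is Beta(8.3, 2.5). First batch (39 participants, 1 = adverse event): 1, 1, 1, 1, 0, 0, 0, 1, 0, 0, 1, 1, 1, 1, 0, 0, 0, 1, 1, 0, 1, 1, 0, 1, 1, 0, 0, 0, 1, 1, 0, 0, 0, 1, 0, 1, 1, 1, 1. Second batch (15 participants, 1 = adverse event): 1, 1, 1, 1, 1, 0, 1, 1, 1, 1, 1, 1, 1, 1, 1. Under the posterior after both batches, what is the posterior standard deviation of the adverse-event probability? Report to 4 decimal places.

0.0573

The Beta prior is conjugate to a Binomial/Bernoulli likelihood; the update adds successes to α and failures to β.
After batch 1: Beta(8.3+22, 2.5+17) = Beta(30.3, 19.5).
After batch 2: Beta(30.3+14, 19.5+1) = Beta(44.3, 20.5).
Var = αβ/((α+β)²(α+β+1)) = 44.3·20.5/(64.8²·65.8) = 0.00328686; SD = √0.00328686 = 0.0573.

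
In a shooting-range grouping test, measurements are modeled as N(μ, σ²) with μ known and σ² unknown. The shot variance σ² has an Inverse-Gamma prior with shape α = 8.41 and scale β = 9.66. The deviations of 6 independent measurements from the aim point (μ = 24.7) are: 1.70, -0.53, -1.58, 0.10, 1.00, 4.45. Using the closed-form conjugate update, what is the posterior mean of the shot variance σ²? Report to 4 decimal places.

2.1998

With known mean μ and an Inverse-Gamma(α, β) prior on σ², the Normal likelihood is conjugate: posterior is Inv-Gamma(α + n/2, β + Σ(xᵢ−μ)²/2).
Σ(xᵢ−μ)² = (1.70)² + (-0.53)² + (-1.58)² + (0.10)² + (1.00)² + (4.45)² = 26.4798.
Posterior: Inv-Gamma(8.41 + 6/2, 9.66 + 26.4798/2) = Inv-Gamma(11.41, 22.89990).
E[σ²|data] = β/(α−1) = 22.89990/10.41 = 2.1998.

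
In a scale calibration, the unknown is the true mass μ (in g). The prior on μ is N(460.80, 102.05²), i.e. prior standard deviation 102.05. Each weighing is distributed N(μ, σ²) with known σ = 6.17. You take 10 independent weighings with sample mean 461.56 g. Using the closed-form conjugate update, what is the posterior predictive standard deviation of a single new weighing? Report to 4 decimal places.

6.4710

For Normal data with known variance σ², a Normal(μ₀, σ₀²) prior on μ is conjugate. Posterior precision = 1/σ₀² + n/σ²; posterior mean is the precision-weighted average of μ₀ and x̄.
σ₀² = 102.05² = 10414.2025, σ² = 6.17² = 38.0689; σ² + n·σ₀² = 38.0689 + 10·10414.2025 = 104180.0939.
Posterior precision = 1/σ₀² + n/σ² = 1/10414.2025 + 10/38.0689 = (σ² + n·σ₀²)/(σ₀²σ²) = 104180.0939/(10414.2025·38.0689); posterior variance σₙ² = σ₀²σ²/(σ² + n·σ₀²) = 10414.2025·38.0689/104180.0939 = 3.805499.
Predictive variance for one new observation = σₙ² + σ² = 10414.2025·38.0689/104180.0939 + 38.0689 = σ²·(σ₀² + 104180.0939)/104180.0939 = 38.0689·114594.2964/104180.0939 = 41.874399; SD = √(38.0689·114594.2964/104180.0939) = 6.4710.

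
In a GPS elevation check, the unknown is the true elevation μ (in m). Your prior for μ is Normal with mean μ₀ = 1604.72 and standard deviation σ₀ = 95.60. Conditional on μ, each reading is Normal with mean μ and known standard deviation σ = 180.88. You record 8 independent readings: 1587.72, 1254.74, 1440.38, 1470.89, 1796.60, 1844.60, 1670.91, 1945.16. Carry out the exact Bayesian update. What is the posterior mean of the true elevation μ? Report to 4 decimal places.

1619.6805

For Normal data with known variance σ², a Normal(μ₀, σ₀²) prior on μ is conjugate. Posterior precision = 1/σ₀² + n/σ²; posterior mean is the precision-weighted average of μ₀ and x̄.
Σxᵢ = 1587.72 + 1254.74 + 1440.38 + 1470.89 + 1796.60 + 1844.60 + 1670.91 + 1945.16 = 13011, so n·x̄ = 13011.
σ₀² = 95.60² = 9139.36, σ² = 180.88² = 32717.5744; σ² + n·σ₀² = 32717.5744 + 8·9139.36 = 105832.4544.
Posterior mean = (μ₀/σ₀² + n·x̄/σ²)/(1/σ₀² + n/σ²) = (σ²·μ₀ + σ₀²·n·x̄)/(σ² + n·σ₀²) = (32717.5744·1604.72 + 9139.36·13011)/105832.4544 = 171414758.951168/105832.4544 = 1619.6805.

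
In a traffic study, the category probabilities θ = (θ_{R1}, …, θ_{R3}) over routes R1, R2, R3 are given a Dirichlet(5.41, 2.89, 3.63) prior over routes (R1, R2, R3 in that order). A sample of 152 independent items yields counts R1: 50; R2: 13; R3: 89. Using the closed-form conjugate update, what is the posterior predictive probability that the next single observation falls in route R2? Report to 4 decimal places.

0.0969

The Dirichlet prior is conjugate to the Multinomial likelihood: each posterior αⱼ = prior αⱼ + observed count nⱼ.
Posterior concentration: (55.41, 15.89, 92.63), total = 163.93.
P(next = R2 | data) = α_{R2}/Σα = 0.0969.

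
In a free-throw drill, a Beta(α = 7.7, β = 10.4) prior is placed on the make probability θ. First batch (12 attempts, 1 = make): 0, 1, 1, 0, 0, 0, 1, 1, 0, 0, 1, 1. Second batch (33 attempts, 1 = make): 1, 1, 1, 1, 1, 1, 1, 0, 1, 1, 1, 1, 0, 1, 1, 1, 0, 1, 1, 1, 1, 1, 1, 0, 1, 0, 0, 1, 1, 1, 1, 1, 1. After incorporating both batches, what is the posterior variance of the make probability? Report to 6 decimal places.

0.003572

The Beta prior is conjugate to a Binomial/Bernoulli likelihood; the update adds successes to α and failures to β.
After batch 1: Beta(7.7+6, 10.4+6) = Beta(13.7, 16.4).
After batch 2: Beta(13.7+27, 16.4+6) = Beta(40.7, 22.4).
Var = αβ/((α+β)²(α+β+1)) = 40.7·22.4/(63.1²·64.1) = 0.003572.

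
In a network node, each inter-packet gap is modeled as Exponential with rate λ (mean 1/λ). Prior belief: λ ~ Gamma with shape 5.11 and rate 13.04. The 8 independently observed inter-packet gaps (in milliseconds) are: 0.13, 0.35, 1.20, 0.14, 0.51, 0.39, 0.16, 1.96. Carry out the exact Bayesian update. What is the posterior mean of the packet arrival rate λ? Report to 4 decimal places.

With a Gamma(shape α, rate β) prior on the exponential rate λ, the posterior after n observations with total T = Σxᵢ is Gamma(α+n, β+T).
Sum of observations T = 4.84 milliseconds; n = 8.
Posterior: Gamma(5.11+8, 13.04+4.84) = Gamma(13.11, 17.88).
Posterior mean of λ = α/β = 13.11/17.88 = 0.7332.

0.7332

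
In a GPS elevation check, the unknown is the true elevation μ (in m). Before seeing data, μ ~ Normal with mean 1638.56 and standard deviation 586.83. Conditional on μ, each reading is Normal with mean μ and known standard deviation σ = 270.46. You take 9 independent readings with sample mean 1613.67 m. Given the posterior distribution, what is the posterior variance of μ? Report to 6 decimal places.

For Normal data with known variance σ², a Normal(μ₀, σ₀²) prior on μ is conjugate. Posterior precision = 1/σ₀² + n/σ²; posterior mean is the precision-weighted average of μ₀ and x̄.
σ₀² = 586.83² = 344369.4489, σ² = 270.46² = 73148.6116; σ² + n·σ₀² = 73148.6116 + 9·344369.4489 = 3172473.6517.
Posterior precision = 1/σ₀² + n/σ² = 1/344369.4489 + 9/73148.6116 = (σ² + n·σ₀²)/(σ₀²σ²) = 3172473.6517/(344369.4489·73148.6116); posterior variance σₙ² = σ₀²σ²/(σ² + n·σ₀²) = 344369.4489·73148.6116/3172473.6517 = 7940.222624.

7940.222624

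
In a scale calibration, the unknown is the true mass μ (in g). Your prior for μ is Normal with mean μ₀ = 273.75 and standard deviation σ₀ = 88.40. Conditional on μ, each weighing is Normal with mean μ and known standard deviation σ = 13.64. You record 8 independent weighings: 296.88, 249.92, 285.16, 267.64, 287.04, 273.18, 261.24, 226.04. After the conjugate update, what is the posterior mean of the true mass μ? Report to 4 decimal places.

For Normal data with known variance σ², a Normal(μ₀, σ₀²) prior on μ is conjugate. Posterior precision = 1/σ₀² + n/σ²; posterior mean is the precision-weighted average of μ₀ and x̄.
Σxᵢ = 296.88 + 249.92 + 285.16 + 267.64 + 287.04 + 273.18 + 261.24 + 226.04 = 2147.1, so n·x̄ = 2147.1.
σ₀² = 88.40² = 7814.56, σ² = 13.64² = 186.0496; σ² + n·σ₀² = 186.0496 + 8·7814.56 = 62702.5296.
Posterior mean = (μ₀/σ₀² + n·x̄/σ²)/(1/σ₀² + n/σ²) = (σ²·μ₀ + σ₀²·n·x̄)/(σ² + n·σ₀²) = (186.0496·273.75 + 7814.56·2147.1)/62702.5296 = 16829572.854/62702.5296 = 268.4034.

268.4034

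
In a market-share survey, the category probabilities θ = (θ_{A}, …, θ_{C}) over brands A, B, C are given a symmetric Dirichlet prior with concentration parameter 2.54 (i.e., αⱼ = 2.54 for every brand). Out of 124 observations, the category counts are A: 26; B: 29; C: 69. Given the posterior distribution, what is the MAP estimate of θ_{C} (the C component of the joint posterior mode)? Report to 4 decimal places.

0.5484

The Dirichlet prior is conjugate to the Multinomial likelihood: each posterior αⱼ = prior αⱼ + observed count nⱼ.
Posterior concentration: (28.54, 31.54, 71.54), total = 131.62.
Joint mode component: (α_{C}−1)/(Σα−K) = 70.54/128.62 = 0.5484.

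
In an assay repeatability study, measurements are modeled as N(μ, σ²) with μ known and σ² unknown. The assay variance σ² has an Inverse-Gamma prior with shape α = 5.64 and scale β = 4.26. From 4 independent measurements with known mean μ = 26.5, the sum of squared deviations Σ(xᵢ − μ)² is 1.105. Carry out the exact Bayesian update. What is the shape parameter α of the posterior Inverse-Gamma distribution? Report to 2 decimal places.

With known mean μ and an Inverse-Gamma(α, β) prior on σ², the Normal likelihood is conjugate: posterior is Inv-Gamma(α + n/2, β + Σ(xᵢ−μ)²/2).
Posterior: Inv-Gamma(5.64 + 4/2, 4.26 + 1.105/2) = Inv-Gamma(7.64, 4.8125).
Posterior α = 7.64.

7.64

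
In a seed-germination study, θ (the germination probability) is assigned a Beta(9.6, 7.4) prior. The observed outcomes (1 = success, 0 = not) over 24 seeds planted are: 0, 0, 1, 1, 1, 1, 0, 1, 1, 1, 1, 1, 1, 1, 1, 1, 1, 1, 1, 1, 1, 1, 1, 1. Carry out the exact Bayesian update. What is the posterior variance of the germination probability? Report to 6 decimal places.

0.004508

The Beta prior is conjugate to a Binomial/Bernoulli likelihood; the update adds successes to α and failures to β.
Posterior: Beta(α+k, β+n−k) = Beta(9.6+21, 7.4+3) = Beta(30.6, 10.4).
Var = αβ/((α+β)²(α+β+1)) = 30.6·10.4/(41.0²·42.0) = 0.004508.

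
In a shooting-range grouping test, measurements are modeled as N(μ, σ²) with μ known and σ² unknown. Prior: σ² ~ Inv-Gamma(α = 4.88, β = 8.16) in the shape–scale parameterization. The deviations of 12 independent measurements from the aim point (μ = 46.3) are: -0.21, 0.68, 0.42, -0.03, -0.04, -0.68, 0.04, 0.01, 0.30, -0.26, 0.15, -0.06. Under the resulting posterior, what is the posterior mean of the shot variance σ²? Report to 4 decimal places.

With known mean μ and an Inverse-Gamma(α, β) prior on σ², the Normal likelihood is conjugate: posterior is Inv-Gamma(α + n/2, β + Σ(xᵢ−μ)²/2).
Σ(xᵢ−μ)² = (-0.21)² + (0.68)² + (0.42)² + (-0.03)² + (-0.04)² + (-0.68)² + (0.04)² + (0.01)² + (0.30)² + (-0.26)² + (0.15)² + (-0.06)² = 1.3332.
Posterior: Inv-Gamma(4.88 + 12/2, 8.16 + 1.3332/2) = Inv-Gamma(10.88, 8.82660).
E[σ²|data] = β/(α−1) = 8.82660/9.88 = 0.8934.

0.8934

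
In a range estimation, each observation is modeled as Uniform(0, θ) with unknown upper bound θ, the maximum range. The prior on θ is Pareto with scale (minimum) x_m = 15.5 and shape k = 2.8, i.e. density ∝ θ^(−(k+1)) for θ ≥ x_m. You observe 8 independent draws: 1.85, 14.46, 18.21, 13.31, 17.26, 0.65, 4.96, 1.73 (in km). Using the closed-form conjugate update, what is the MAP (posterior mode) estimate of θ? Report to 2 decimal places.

A Pareto(scale x_m, shape k) prior on the upper bound θ of Uniform(0, θ) is conjugate: posterior is Pareto(max(x_m, max xᵢ), k + n).
Sample maximum = 18.21; prior scale x_m = 15.5 → posterior scale = max = 18.21.
Posterior shape = 2.8 + 8 = 10.8.
The Pareto density is decreasing on [x_m, ∞), so the mode is x_m = 18.21.

18.21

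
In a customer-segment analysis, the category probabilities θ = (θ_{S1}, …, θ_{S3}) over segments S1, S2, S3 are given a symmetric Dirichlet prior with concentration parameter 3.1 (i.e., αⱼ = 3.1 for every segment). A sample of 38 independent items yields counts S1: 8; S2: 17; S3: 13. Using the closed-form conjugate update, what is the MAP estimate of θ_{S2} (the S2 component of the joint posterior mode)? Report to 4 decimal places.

0.4312

The Dirichlet prior is conjugate to the Multinomial likelihood: each posterior αⱼ = prior αⱼ + observed count nⱼ.
Posterior concentration: (11.1, 20.1, 16.1), total = 47.3.
Joint mode component: (α_{S2}−1)/(Σα−K) = 19.1/44.3 = 0.4312.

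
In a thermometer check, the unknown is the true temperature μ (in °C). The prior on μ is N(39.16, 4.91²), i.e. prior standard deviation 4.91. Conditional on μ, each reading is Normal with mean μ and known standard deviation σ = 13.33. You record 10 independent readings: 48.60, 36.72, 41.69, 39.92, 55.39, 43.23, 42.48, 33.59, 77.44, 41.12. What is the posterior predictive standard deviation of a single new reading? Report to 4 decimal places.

13.7083

For Normal data with known variance σ², a Normal(μ₀, σ₀²) prior on μ is conjugate. Posterior precision = 1/σ₀² + n/σ²; posterior mean is the precision-weighted average of μ₀ and x̄.
σ₀² = 4.91² = 24.1081, σ² = 13.33² = 177.6889; σ² + n·σ₀² = 177.6889 + 10·24.1081 = 418.7699.
Posterior precision = 1/σ₀² + n/σ² = 1/24.1081 + 10/177.6889 = (σ² + n·σ₀²)/(σ₀²σ²) = 418.7699/(24.1081·177.6889); posterior variance σₙ² = σ₀²σ²/(σ² + n·σ₀²) = 24.1081·177.6889/418.7699 = 10.229345.
Predictive variance for one new observation = σₙ² + σ² = 24.1081·177.6889/418.7699 + 177.6889 = σ²·(σ₀² + 418.7699)/418.7699 = 177.6889·442.878/418.7699 = 187.918245; SD = √(177.6889·442.878/418.7699) = 13.7083.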